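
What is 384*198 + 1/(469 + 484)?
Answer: 72458497/953 ≈ 76032.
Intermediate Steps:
384*198 + 1/(469 + 484) = 76032 + 1/953 = 72458497/953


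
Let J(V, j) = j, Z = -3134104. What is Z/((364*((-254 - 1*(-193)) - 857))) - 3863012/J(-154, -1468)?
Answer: 40482314078/15329223 ≈ 2640.9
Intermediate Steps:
Z/((364*((-254 - 1*(-193)) - 857))) - 3863012/J(-154, -1468) = -3134104*1/(364*((-254 - 1*(-193)) - 857)) - 3863012/(-1468) = -3134104*1/(364*((-254 + 193) - 857)) - 3863012*(-1/1468) = -3134104*1/(364*(-61 - 857)) + 965753/367 = -3134104/(364*(-918)) + 965753/367 = -3134104/(-334152) + 965753/367 = -3134104*(-1/334152) + 965753/367 = 391763/41769 + 965753/367 = 40482314078/15329223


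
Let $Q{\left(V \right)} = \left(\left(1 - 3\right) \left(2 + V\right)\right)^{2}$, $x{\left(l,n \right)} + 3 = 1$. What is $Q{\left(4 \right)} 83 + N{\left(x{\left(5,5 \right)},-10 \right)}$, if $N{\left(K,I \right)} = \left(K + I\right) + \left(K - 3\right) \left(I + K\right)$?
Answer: $12000$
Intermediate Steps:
$x{\left(l,n \right)} = -2$ ($x{\left(l,n \right)} = -3 + 1 = -2$)
$N{\left(K,I \right)} = I + K + \left(-3 + K\right) \left(I + K\right)$ ($N{\left(K,I \right)} = \left(I + K\right) + \left(-3 + K\right) \left(I + K\right) = I + K + \left(-3 + K\right) \left(I + K\right)$)
$Q{\left(V \right)} = \left(-4 - 2 V\right)^{2}$ ($Q{\left(V \right)} = \left(- 2 \left(2 + V\right)\right)^{2} = \left(-4 - 2 V\right)^{2}$)
$Q{\left(4 \right)} 83 + N{\left(x{\left(5,5 \right)},-10 \right)} = 4 \left(2 + 4\right)^{2} \cdot 83 - \left(-44 - 4\right) = 4 \cdot 6^{2} \cdot 83 + \left(4 + 20 + 4 + 20\right) = 4 \cdot 36 \cdot 83 + 48 = 144 \cdot 83 + 48 = 11952 + 48 = 12000$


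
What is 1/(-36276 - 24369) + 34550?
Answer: 2095284749/60645 ≈ 34550.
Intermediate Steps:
1/(-36276 - 24369) + 34550 = 1/(-60645) + 34550 = -1/60645 + 34550 = 2095284749/60645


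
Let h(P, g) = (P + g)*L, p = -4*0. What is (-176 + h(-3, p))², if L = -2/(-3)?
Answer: 31684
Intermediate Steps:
L = ⅔ (L = -2*(-⅓) = ⅔ ≈ 0.66667)
p = 0
h(P, g) = 2*P/3 + 2*g/3 (h(P, g) = (P + g)*(⅔) = 2*P/3 + 2*g/3)
(-176 + h(-3, p))² = (-176 + ((⅔)*(-3) + (⅔)*0))² = (-176 + (-2 + 0))² = (-176 - 2)² = (-178)² = 31684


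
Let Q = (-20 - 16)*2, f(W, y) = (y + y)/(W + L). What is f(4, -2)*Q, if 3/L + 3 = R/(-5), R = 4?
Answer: 5472/61 ≈ 89.705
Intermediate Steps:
L = -15/19 (L = 3/(-3 + 4/(-5)) = 3/(-3 + 4*(-⅕)) = 3/(-3 - ⅘) = 3/(-19/5) = 3*(-5/19) = -15/19 ≈ -0.78947)
f(W, y) = 2*y/(-15/19 + W) (f(W, y) = (y + y)/(W - 15/19) = (2*y)/(-15/19 + W) = 2*y/(-15/19 + W))
Q = -72 (Q = -36*2 = -72)
f(4, -2)*Q = (38*(-2)/(-15 + 19*4))*(-72) = (38*(-2)/(-15 + 76))*(-72) = (38*(-2)/61)*(-72) = (38*(-2)*(1/61))*(-72) = -76/61*(-72) = 5472/61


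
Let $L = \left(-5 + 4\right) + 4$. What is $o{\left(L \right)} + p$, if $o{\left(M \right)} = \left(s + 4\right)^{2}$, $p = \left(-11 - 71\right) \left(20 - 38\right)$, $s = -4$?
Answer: $1476$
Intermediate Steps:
$L = 3$ ($L = -1 + 4 = 3$)
$p = 1476$ ($p = \left(-82\right) \left(-18\right) = 1476$)
$o{\left(M \right)} = 0$ ($o{\left(M \right)} = \left(-4 + 4\right)^{2} = 0^{2} = 0$)
$o{\left(L \right)} + p = 0 + 1476 = 1476$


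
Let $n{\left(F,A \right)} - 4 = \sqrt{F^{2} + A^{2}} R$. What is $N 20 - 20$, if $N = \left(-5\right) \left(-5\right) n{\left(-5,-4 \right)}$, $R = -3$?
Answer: $1980 - 1500 \sqrt{41} \approx -7624.7$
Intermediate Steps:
$n{\left(F,A \right)} = 4 - 3 \sqrt{A^{2} + F^{2}}$ ($n{\left(F,A \right)} = 4 + \sqrt{F^{2} + A^{2}} \left(-3\right) = 4 + \sqrt{A^{2} + F^{2}} \left(-3\right) = 4 - 3 \sqrt{A^{2} + F^{2}}$)
$N = 100 - 75 \sqrt{41}$ ($N = \left(-5\right) \left(-5\right) \left(4 - 3 \sqrt{\left(-4\right)^{2} + \left(-5\right)^{2}}\right) = 25 \left(4 - 3 \sqrt{16 + 25}\right) = 25 \left(4 - 3 \sqrt{41}\right) = 100 - 75 \sqrt{41} \approx -380.23$)
$N 20 - 20 = \left(100 - 75 \sqrt{41}\right) 20 - 20 = \left(2000 - 1500 \sqrt{41}\right) - 20 = 1980 - 1500 \sqrt{41}$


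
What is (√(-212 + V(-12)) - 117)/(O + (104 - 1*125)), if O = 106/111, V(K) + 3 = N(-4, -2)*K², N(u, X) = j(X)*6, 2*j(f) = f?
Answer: 12987/2225 - 111*I*√1079/2225 ≈ 5.8369 - 1.6387*I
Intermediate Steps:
j(f) = f/2
N(u, X) = 3*X (N(u, X) = (X/2)*6 = 3*X)
V(K) = -3 - 6*K² (V(K) = -3 + (3*(-2))*K² = -3 - 6*K²)
O = 106/111 (O = 106*(1/111) = 106/111 ≈ 0.95496)
(√(-212 + V(-12)) - 117)/(O + (104 - 1*125)) = (√(-212 + (-3 - 6*(-12)²)) - 117)/(106/111 + (104 - 1*125)) = (√(-212 + (-3 - 6*144)) - 117)/(106/111 + (104 - 125)) = (√(-212 + (-3 - 864)) - 117)/(106/111 - 21) = (√(-212 - 867) - 117)/(-2225/111) = (√(-1079) - 117)*(-111/2225) = (I*√1079 - 117)*(-111/2225) = (-117 + I*√1079)*(-111/2225) = 12987/2225 - 111*I*√1079/2225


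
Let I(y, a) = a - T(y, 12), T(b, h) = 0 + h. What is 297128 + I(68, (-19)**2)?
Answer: 297477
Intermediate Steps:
T(b, h) = h
I(y, a) = -12 + a (I(y, a) = a - 1*12 = a - 12 = -12 + a)
297128 + I(68, (-19)**2) = 297128 + (-12 + (-19)**2) = 297128 + (-12 + 361) = 297128 + 349 = 297477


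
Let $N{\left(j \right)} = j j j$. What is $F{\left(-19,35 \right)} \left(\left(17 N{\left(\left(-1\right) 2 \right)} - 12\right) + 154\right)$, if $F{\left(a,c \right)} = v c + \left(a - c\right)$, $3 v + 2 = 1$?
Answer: $-394$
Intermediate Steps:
$N{\left(j \right)} = j^{3}$ ($N{\left(j \right)} = j^{2} j = j^{3}$)
$v = - \frac{1}{3}$ ($v = - \frac{2}{3} + \frac{1}{3} \cdot 1 = - \frac{2}{3} + \frac{1}{3} = - \frac{1}{3} \approx -0.33333$)
$F{\left(a,c \right)} = a - \frac{4 c}{3}$ ($F{\left(a,c \right)} = - \frac{c}{3} + \left(a - c\right) = a - \frac{4 c}{3}$)
$F{\left(-19,35 \right)} \left(\left(17 N{\left(\left(-1\right) 2 \right)} - 12\right) + 154\right) = \left(-19 - \frac{140}{3}\right) \left(\left(17 \left(\left(-1\right) 2\right)^{3} - 12\right) + 154\right) = \left(-19 - \frac{140}{3}\right) \left(\left(17 \left(-2\right)^{3} - 12\right) + 154\right) = - \frac{197 \left(\left(17 \left(-8\right) - 12\right) + 154\right)}{3} = - \frac{197 \left(\left(-136 - 12\right) + 154\right)}{3} = - \frac{197 \left(-148 + 154\right)}{3} = \left(- \frac{197}{3}\right) 6 = -394$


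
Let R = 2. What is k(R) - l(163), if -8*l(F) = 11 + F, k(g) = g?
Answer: 95/4 ≈ 23.750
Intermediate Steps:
l(F) = -11/8 - F/8 (l(F) = -(11 + F)/8 = -11/8 - F/8)
k(R) - l(163) = 2 - (-11/8 - ⅛*163) = 2 - (-11/8 - 163/8) = 2 - 1*(-87/4) = 2 + 87/4 = 95/4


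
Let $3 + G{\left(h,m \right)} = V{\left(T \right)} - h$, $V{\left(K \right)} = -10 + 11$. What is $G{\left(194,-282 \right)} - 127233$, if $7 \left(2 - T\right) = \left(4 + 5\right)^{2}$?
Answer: $-127429$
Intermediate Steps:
$T = - \frac{67}{7}$ ($T = 2 - \frac{\left(4 + 5\right)^{2}}{7} = 2 - \frac{9^{2}}{7} = 2 - \frac{81}{7} = - \frac{67}{7} \approx -9.5714$)
$V{\left(K \right)} = 1$
$G{\left(h,m \right)} = -2 - h$ ($G{\left(h,m \right)} = -3 - \left(-1 + h\right) = -2 - h$)
$G{\left(194,-282 \right)} - 127233 = \left(-2 - 194\right) - 127233 = -196 - 127233 = -127429$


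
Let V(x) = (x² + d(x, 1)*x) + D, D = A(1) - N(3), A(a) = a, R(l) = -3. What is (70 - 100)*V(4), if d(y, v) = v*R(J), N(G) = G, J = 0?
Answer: -60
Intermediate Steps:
D = -2 (D = 1 - 1*3 = 1 - 3 = -2)
d(y, v) = -3*v (d(y, v) = v*(-3) = -3*v)
V(x) = -2 + x² - 3*x (V(x) = (x² + (-3*1)*x) - 2 = (x² - 3*x) - 2 = -2 + x² - 3*x)
(70 - 100)*V(4) = (70 - 100)*(-2 + 4² - 3*4) = -30*(-2 + 16 - 12) = -30*2 = -60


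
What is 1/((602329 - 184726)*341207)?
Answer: 1/142489066821 ≈ 7.0181e-12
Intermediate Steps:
1/((602329 - 184726)*341207) = (1/341207)/417603 = (1/417603)*(1/341207) = 1/142489066821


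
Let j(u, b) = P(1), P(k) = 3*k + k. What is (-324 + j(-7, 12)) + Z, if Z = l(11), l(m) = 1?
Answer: -319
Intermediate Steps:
Z = 1
P(k) = 4*k
j(u, b) = 4 (j(u, b) = 4*1 = 4)
(-324 + j(-7, 12)) + Z = (-324 + 4) + 1 = -320 + 1 = -319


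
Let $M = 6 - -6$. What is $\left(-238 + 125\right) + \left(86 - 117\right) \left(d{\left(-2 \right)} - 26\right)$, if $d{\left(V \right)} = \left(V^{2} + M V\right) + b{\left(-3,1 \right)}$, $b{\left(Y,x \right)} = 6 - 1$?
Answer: $1158$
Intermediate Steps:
$b{\left(Y,x \right)} = 5$ ($b{\left(Y,x \right)} = 6 - 1 = 5$)
$M = 12$ ($M = 6 + 6 = 12$)
$d{\left(V \right)} = 5 + V^{2} + 12 V$ ($d{\left(V \right)} = \left(V^{2} + 12 V\right) + 5 = 5 + V^{2} + 12 V$)
$\left(-238 + 125\right) + \left(86 - 117\right) \left(d{\left(-2 \right)} - 26\right) = \left(-238 + 125\right) + \left(86 - 117\right) \left(\left(5 + \left(-2\right)^{2} + 12 \left(-2\right)\right) - 26\right) = -113 - 31 \left(\left(5 + 4 - 24\right) - 26\right) = -113 - 31 \left(-15 - 26\right) = -113 - -1271 = -113 + 1271 = 1158$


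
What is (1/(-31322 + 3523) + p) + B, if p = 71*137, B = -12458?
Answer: -75919070/27799 ≈ -2731.0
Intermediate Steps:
p = 9727
(1/(-31322 + 3523) + p) + B = (1/(-31322 + 3523) + 9727) - 12458 = (1/(-27799) + 9727) - 12458 = (-1/27799 + 9727) - 12458 = 270400872/27799 - 12458 = -75919070/27799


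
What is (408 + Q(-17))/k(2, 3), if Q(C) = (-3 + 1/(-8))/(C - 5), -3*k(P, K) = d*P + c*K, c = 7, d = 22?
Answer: -215499/11440 ≈ -18.837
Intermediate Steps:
k(P, K) = -22*P/3 - 7*K/3 (k(P, K) = -(22*P + 7*K)/3 = -(7*K + 22*P)/3 = -22*P/3 - 7*K/3)
Q(C) = -25/(8*(-5 + C)) (Q(C) = (-3 - ⅛)/(-5 + C) = -25/(8*(-5 + C)))
(408 + Q(-17))/k(2, 3) = (408 - 25/(-40 + 8*(-17)))/(-22/3*2 - 7/3*3) = (408 - 25/(-40 - 136))/(-44/3 - 7) = (408 - 25/(-176))/(-65/3) = (408 - 25*(-1/176))*(-3/65) = (408 + 25/176)*(-3/65) = (71833/176)*(-3/65) = -215499/11440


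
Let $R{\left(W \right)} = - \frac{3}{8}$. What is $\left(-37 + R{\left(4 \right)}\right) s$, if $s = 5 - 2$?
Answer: $- \frac{897}{8} \approx -112.13$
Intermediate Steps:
$R{\left(W \right)} = - \frac{3}{8}$ ($R{\left(W \right)} = \left(-3\right) \frac{1}{8} = - \frac{3}{8}$)
$s = 3$ ($s = 5 - 2 = 3$)
$\left(-37 + R{\left(4 \right)}\right) s = \left(-37 - \frac{3}{8}\right) 3 = \left(- \frac{299}{8}\right) 3 = - \frac{897}{8}$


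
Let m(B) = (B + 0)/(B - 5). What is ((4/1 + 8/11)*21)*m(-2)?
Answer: 312/11 ≈ 28.364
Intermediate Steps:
m(B) = B/(-5 + B)
((4/1 + 8/11)*21)*m(-2) = ((4/1 + 8/11)*21)*(-2/(-5 - 2)) = ((4*1 + 8*(1/11))*21)*(-2/(-7)) = ((4 + 8/11)*21)*(-2*(-1/7)) = ((52/11)*21)*(2/7) = (1092/11)*(2/7) = 312/11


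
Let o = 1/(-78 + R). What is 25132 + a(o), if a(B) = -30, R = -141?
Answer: 25102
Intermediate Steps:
o = -1/219 (o = 1/(-78 - 141) = 1/(-219) = -1/219 ≈ -0.0045662)
25132 + a(o) = 25132 - 30 = 25102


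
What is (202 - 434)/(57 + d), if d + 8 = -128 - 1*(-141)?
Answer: -116/31 ≈ -3.7419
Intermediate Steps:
d = 5 (d = -8 + (-128 - 1*(-141)) = -8 + (-128 + 141) = -8 + 13 = 5)
(202 - 434)/(57 + d) = (202 - 434)/(57 + 5) = -232/62 = -232*1/62 = -116/31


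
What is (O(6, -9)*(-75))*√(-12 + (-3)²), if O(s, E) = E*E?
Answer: -6075*I*√3 ≈ -10522.0*I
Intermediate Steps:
O(s, E) = E²
(O(6, -9)*(-75))*√(-12 + (-3)²) = ((-9)²*(-75))*√(-12 + (-3)²) = (81*(-75))*√(-12 + 9) = -6075*I*√3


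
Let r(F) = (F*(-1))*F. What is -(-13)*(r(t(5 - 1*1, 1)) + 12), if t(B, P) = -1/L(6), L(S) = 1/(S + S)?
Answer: -1716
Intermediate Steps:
L(S) = 1/(2*S)
t(B, P) = -12 (t(B, P) = -1/((½)/6) = -1/((½)*(⅙)) = -1/1/12 = -1*12 = -12)
r(F) = -F² (r(F) = (-F)*F = -F²)
-(-13)*(r(t(5 - 1*1, 1)) + 12) = -(-13)*(-1*(-12)² + 12) = -(-13)*(-1*144 + 12) = -(-13)*(-144 + 12) = -(-13)*(-132) = -1*1716 = -1716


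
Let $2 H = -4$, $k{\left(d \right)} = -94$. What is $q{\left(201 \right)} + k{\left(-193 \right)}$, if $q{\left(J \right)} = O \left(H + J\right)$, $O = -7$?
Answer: $-1487$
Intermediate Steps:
$H = -2$ ($H = \frac{1}{2} \left(-4\right) = -2$)
$q{\left(J \right)} = 14 - 7 J$ ($q{\left(J \right)} = - 7 \left(-2 + J\right) = 14 - 7 J$)
$q{\left(201 \right)} + k{\left(-193 \right)} = \left(14 - 1407\right) - 94 = -1393 - 94 = -1487$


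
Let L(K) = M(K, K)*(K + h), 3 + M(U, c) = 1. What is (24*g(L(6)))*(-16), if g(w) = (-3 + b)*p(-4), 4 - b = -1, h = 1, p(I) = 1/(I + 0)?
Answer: 192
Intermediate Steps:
M(U, c) = -2 (M(U, c) = -3 + 1 = -2)
p(I) = 1/I
L(K) = -2 - 2*K (L(K) = -2*(K + 1) = -2*(1 + K) = -2 - 2*K)
b = 5 (b = 4 - 1*(-1) = 4 + 1 = 5)
g(w) = -½ (g(w) = (-3 + 5)/(-4) = 2*(-¼) = -½)
(24*g(L(6)))*(-16) = (24*(-½))*(-16) = -12*(-16) = 192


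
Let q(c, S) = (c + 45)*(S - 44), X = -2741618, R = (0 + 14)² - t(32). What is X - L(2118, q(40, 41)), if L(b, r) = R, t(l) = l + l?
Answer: -2741750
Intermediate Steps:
t(l) = 2*l
R = 132 (R = (0 + 14)² - 2*32 = 14² - 1*64 = 196 - 64 = 132)
q(c, S) = (-44 + S)*(45 + c) (q(c, S) = (45 + c)*(-44 + S) = (-44 + S)*(45 + c))
L(b, r) = 132
X - L(2118, q(40, 41)) = -2741618 - 1*132 = -2741618 - 132 = -2741750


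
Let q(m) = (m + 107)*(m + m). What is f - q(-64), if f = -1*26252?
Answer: -20748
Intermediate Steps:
f = -26252
q(m) = 2*m*(107 + m) (q(m) = (107 + m)*(2*m) = 2*m*(107 + m))
f - q(-64) = -26252 - 2*(-64)*(107 - 64) = -26252 - 2*(-64)*43 = -26252 - 1*(-5504) = -26252 + 5504 = -20748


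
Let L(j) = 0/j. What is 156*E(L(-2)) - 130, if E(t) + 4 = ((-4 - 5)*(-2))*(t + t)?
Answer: -754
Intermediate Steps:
L(j) = 0
E(t) = -4 + 36*t (E(t) = -4 + ((-4 - 5)*(-2))*(t + t) = -4 + (-9*(-2))*(2*t) = -4 + 18*(2*t) = -4 + 36*t)
156*E(L(-2)) - 130 = 156*(-4 + 36*0) - 130 = 156*(-4 + 0) - 130 = 156*(-4) - 130 = -624 - 130 = -754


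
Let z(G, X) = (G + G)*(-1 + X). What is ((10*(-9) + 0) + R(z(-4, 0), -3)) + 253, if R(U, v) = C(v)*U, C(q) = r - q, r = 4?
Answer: 219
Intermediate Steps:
C(q) = 4 - q
z(G, X) = 2*G*(-1 + X) (z(G, X) = (2*G)*(-1 + X) = 2*G*(-1 + X))
R(U, v) = U*(4 - v) (R(U, v) = (4 - v)*U = U*(4 - v))
((10*(-9) + 0) + R(z(-4, 0), -3)) + 253 = ((10*(-9) + 0) + (2*(-4)*(-1 + 0))*(4 - 1*(-3))) + 253 = ((-90 + 0) + (2*(-4)*(-1))*(4 + 3)) + 253 = (-90 + 8*7) + 253 = (-90 + 56) + 253 = -34 + 253 = 219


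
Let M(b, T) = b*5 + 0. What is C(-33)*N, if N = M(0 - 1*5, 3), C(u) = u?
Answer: 825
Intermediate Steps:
M(b, T) = 5*b (M(b, T) = 5*b + 0 = 5*b)
N = -25 (N = 5*(0 - 1*5) = 5*(0 - 5) = 5*(-5) = -25)
C(-33)*N = -33*(-25) = 825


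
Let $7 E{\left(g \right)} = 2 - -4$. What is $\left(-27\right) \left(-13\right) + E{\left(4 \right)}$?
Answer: $\frac{2463}{7} \approx 351.86$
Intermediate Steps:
$E{\left(g \right)} = \frac{6}{7}$ ($E{\left(g \right)} = \frac{2 - -4}{7} = \frac{2 + 4}{7} = \frac{1}{7} \cdot 6 = \frac{6}{7}$)
$\left(-27\right) \left(-13\right) + E{\left(4 \right)} = \left(-27\right) \left(-13\right) + \frac{6}{7} = 351 + \frac{6}{7} = \frac{2463}{7}$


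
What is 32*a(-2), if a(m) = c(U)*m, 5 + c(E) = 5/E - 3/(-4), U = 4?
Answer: 192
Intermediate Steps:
c(E) = -17/4 + 5/E (c(E) = -5 + (5/E - 3/(-4)) = -5 + (5/E - 3*(-¼)) = -5 + (5/E + ¾) = -5 + (¾ + 5/E) = -17/4 + 5/E)
a(m) = -3*m (a(m) = (-17/4 + 5/4)*m = -3*m)
32*a(-2) = 32*(-3*(-2)) = 32*6 = 192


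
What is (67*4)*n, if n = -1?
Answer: -268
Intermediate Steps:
(67*4)*n = (67*4)*(-1) = 268*(-1) = -268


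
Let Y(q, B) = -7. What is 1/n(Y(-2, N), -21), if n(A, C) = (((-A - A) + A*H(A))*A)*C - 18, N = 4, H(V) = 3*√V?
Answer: 680/23622861 + 343*I*√7/7874287 ≈ 2.8786e-5 + 0.00011525*I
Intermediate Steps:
n(A, C) = -18 + A*C*(-2*A + 3*A^(3/2)) (n(A, C) = (((-A - A) + A*(3*√A))*A)*C - 18 = ((-2*A + 3*A^(3/2))*A)*C - 18 = (A*(-2*A + 3*A^(3/2)))*C - 18 = A*C*(-2*A + 3*A^(3/2)) - 18 = -18 + A*C*(-2*A + 3*A^(3/2)))
1/n(Y(-2, N), -21) = 1/(-18 - 2*(-21)*(-7)² + 3*(-21)*(-7)^(5/2)) = 1/(-18 - 2*(-21)*49 + 3*(-21)*(49*I*√7)) = 1/(-18 + 2058 - 3087*I*√7) = 1/(2040 - 3087*I*√7)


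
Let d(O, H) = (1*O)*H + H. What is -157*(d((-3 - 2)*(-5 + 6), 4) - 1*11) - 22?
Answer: 4217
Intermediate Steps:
d(O, H) = H + H*O (d(O, H) = O*H + H = H*O + H = H + H*O)
-157*(d((-3 - 2)*(-5 + 6), 4) - 1*11) - 22 = -157*(4*(1 + (-3 - 2)*(-5 + 6)) - 1*11) - 22 = -157*(4*(1 - 5*1) - 11) - 22 = -157*(4*(1 - 5) - 11) - 22 = -157*(4*(-4) - 11) - 22 = -157*(-16 - 11) - 22 = -157*(-27) - 22 = 4239 - 22 = 4217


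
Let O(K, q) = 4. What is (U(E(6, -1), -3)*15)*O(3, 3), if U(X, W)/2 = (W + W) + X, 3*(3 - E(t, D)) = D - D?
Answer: -360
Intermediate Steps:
E(t, D) = 3 (E(t, D) = 3 - (D - D)/3 = 3 - ⅓*0 = 3 + 0 = 3)
U(X, W) = 2*X + 4*W (U(X, W) = 2*((W + W) + X) = 2*(2*W + X) = 2*(X + 2*W) = 2*X + 4*W)
(U(E(6, -1), -3)*15)*O(3, 3) = ((2*3 + 4*(-3))*15)*4 = ((6 - 12)*15)*4 = -6*15*4 = -90*4 = -360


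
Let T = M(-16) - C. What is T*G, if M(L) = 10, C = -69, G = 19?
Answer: 1501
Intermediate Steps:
T = 79 (T = 10 - 1*(-69) = 10 + 69 = 79)
T*G = 79*19 = 1501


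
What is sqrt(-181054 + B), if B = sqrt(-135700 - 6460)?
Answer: sqrt(-181054 + 4*I*sqrt(8885)) ≈ 0.443 + 425.5*I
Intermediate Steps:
B = 4*I*sqrt(8885) (B = sqrt(-142160) = 4*I*sqrt(8885) ≈ 377.04*I)
sqrt(-181054 + B) = sqrt(-181054 + 4*I*sqrt(8885))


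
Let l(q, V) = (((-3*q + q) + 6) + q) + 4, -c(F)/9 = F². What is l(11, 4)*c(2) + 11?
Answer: 47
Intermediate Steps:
c(F) = -9*F²
l(q, V) = 10 - q (l(q, V) = ((-2*q + 6) + q) + 4 = ((6 - 2*q) + q) + 4 = (6 - q) + 4 = 10 - q)
l(11, 4)*c(2) + 11 = (10 - 1*11)*(-9*2²) + 11 = (10 - 11)*(-9*4) + 11 = -1*(-36) + 11 = 36 + 11 = 47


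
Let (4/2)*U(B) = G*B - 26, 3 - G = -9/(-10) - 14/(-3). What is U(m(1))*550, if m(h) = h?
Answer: -47135/6 ≈ -7855.8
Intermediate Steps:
G = -77/30 (G = 3 - (-9/(-10) - 14/(-3)) = 3 - (-9*(-1/10) - 14*(-1/3)) = 3 - (9/10 + 14/3) = 3 - 1*167/30 = 3 - 167/30 = -77/30 ≈ -2.5667)
U(B) = -13 - 77*B/60 (U(B) = (-77*B/30 - 26)/2 = (-26 - 77*B/30)/2 = -13 - 77*B/60)
U(m(1))*550 = (-13 - 77/60*1)*550 = (-13 - 77/60)*550 = -857/60*550 = -47135/6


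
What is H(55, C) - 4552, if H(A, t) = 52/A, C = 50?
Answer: -250308/55 ≈ -4551.1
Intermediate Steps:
H(55, C) - 4552 = 52/55 - 4552 = -250308/55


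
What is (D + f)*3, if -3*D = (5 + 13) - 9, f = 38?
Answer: 105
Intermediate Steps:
D = -3 (D = -((5 + 13) - 9)/3 = -(18 - 9)/3 = -⅓*9 = -3)
(D + f)*3 = (-3 + 38)*3 = 35*3 = 105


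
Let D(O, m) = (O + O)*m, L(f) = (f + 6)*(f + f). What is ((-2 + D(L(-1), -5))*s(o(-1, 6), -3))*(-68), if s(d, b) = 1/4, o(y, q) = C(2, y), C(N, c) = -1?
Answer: -1666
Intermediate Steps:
o(y, q) = -1
s(d, b) = 1/4
L(f) = 2*f*(6 + f) (L(f) = (6 + f)*(2*f) = 2*f*(6 + f))
D(O, m) = 2*O*m (D(O, m) = (2*O)*m = 2*O*m)
((-2 + D(L(-1), -5))*s(o(-1, 6), -3))*(-68) = ((-2 + 2*(2*(-1)*(6 - 1))*(-5))*(1/4))*(-68) = ((-2 + 2*(2*(-1)*5)*(-5))*(1/4))*(-68) = ((-2 + 2*(-10)*(-5))*(1/4))*(-68) = ((-2 + 100)*(1/4))*(-68) = (98*(1/4))*(-68) = (49/2)*(-68) = -1666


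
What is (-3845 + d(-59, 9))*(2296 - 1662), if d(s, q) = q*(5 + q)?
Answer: -2357846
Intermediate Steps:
(-3845 + d(-59, 9))*(2296 - 1662) = (-3845 + 9*(5 + 9))*(2296 - 1662) = (-3845 + 9*14)*634 = (-3845 + 126)*634 = -3719*634 = -2357846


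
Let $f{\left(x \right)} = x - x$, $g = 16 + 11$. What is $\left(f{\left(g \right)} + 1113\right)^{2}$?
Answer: $1238769$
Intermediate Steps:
$g = 27$
$f{\left(x \right)} = 0$
$\left(f{\left(g \right)} + 1113\right)^{2} = \left(0 + 1113\right)^{2} = 1113^{2} = 1238769$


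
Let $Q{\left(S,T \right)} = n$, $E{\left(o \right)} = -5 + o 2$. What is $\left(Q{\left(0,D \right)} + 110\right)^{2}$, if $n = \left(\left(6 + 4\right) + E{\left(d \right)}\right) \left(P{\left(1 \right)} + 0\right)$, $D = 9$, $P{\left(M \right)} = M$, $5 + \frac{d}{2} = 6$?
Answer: $14161$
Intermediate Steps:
$d = 2$ ($d = -10 + 2 \cdot 6 = -10 + 12 = 2$)
$E{\left(o \right)} = -5 + 2 o$
$n = 9$ ($n = \left(\left(6 + 4\right) + \left(-5 + 2 \cdot 2\right)\right) \left(1 + 0\right) = \left(10 + \left(-5 + 4\right)\right) 1 = \left(10 - 1\right) 1 = 9 \cdot 1 = 9$)
$Q{\left(S,T \right)} = 9$
$\left(Q{\left(0,D \right)} + 110\right)^{2} = \left(9 + 110\right)^{2} = 119^{2} = 14161$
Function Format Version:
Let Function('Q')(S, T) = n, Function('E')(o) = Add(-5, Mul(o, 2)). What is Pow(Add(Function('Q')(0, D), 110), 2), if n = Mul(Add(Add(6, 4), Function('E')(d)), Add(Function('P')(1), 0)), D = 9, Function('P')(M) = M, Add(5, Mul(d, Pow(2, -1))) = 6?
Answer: 14161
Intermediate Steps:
d = 2 (d = Add(-10, Mul(2, 6)) = Add(-10, 12) = 2)
Function('E')(o) = Add(-5, Mul(2, o))
n = 9 (n = Mul(Add(Add(6, 4), Add(-5, Mul(2, 2))), Add(1, 0)) = Mul(Add(10, Add(-5, 4)), 1) = Mul(Add(10, -1), 1) = Mul(9, 1) = 9)
Function('Q')(S, T) = 9
Pow(Add(Function('Q')(0, D), 110), 2) = Pow(Add(9, 110), 2) = Pow(119, 2) = 14161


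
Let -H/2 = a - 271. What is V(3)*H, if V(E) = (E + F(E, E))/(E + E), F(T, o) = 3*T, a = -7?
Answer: 1112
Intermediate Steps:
V(E) = 2 (V(E) = (E + 3*E)/(E + E) = (4*E)/((2*E)) = (4*E)*(1/(2*E)) = 2)
H = 556 (H = -2*(-7 - 271) = -2*(-278) = 556)
V(3)*H = 2*556 = 1112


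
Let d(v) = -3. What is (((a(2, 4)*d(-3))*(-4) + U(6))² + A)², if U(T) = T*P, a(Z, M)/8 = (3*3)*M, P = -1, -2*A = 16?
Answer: 141669315810064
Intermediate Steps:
A = -8 (A = -½*16 = -8)
a(Z, M) = 72*M (a(Z, M) = 8*((3*3)*M) = 8*(9*M) = 72*M)
U(T) = -T (U(T) = T*(-1) = -T)
(((a(2, 4)*d(-3))*(-4) + U(6))² + A)² = ((((72*4)*(-3))*(-4) - 1*6)² - 8)² = (((288*(-3))*(-4) - 6)² - 8)² = ((-864*(-4) - 6)² - 8)² = ((3456 - 6)² - 8)² = (3450² - 8)² = (11902500 - 8)² = 11902492² = 141669315810064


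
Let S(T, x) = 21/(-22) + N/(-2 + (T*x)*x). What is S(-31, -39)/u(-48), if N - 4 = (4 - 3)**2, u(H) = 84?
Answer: -990323/87138744 ≈ -0.011365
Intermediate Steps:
N = 5 (N = 4 + (4 - 3)**2 = 4 + 1**2 = 4 + 1 = 5)
S(T, x) = -21/22 + 5/(-2 + T*x**2) (S(T, x) = 21/(-22) + 5/(-2 + (T*x)*x) = 21*(-1/22) + 5/(-2 + T*x**2) = -21/22 + 5/(-2 + T*x**2))
S(-31, -39)/u(-48) = ((152 - 21*(-31)*(-39)**2)/(22*(-2 - 31*(-39)**2)))/84 = ((152 - 21*(-31)*1521)/(22*(-2 - 31*1521)))*(1/84) = ((152 + 990171)/(22*(-2 - 47151)))*(1/84) = ((1/22)*990323/(-47153))*(1/84) = ((1/22)*(-1/47153)*990323)*(1/84) = -990323/1037366*1/84 = -990323/87138744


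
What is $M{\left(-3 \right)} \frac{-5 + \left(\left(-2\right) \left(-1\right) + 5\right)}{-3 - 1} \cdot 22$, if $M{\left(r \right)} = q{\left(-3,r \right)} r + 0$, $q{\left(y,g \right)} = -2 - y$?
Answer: $33$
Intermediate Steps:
$M{\left(r \right)} = r$ ($M{\left(r \right)} = \left(-2 - -3\right) r + 0 = \left(-2 + 3\right) r + 0 = 1 r + 0 = r + 0 = r$)
$M{\left(-3 \right)} \frac{-5 + \left(\left(-2\right) \left(-1\right) + 5\right)}{-3 - 1} \cdot 22 = - 3 \frac{-5 + \left(\left(-2\right) \left(-1\right) + 5\right)}{-3 - 1} \cdot 22 = - 3 \frac{-5 + \left(2 + 5\right)}{-4} \cdot 22 = - 3 \left(-5 + 7\right) \left(- \frac{1}{4}\right) 22 = - 3 \cdot 2 \left(- \frac{1}{4}\right) 22 = \left(-3\right) \left(- \frac{1}{2}\right) 22 = \frac{3}{2} \cdot 22 = 33$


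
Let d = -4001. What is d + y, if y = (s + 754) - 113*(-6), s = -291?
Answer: -2860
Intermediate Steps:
y = 1141 (y = (-291 + 754) - 113*(-6) = 463 + 678 = 1141)
d + y = -4001 + 1141 = -2860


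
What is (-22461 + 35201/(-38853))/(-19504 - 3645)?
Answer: 872712434/899408097 ≈ 0.97032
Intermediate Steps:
(-22461 + 35201/(-38853))/(-19504 - 3645) = (-22461 + 35201*(-1/38853))/(-23149) = (-22461 - 35201/38853)*(-1/23149) = -872712434/38853*(-1/23149) = 872712434/899408097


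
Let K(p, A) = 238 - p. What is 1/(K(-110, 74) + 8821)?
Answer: 1/9169 ≈ 0.00010906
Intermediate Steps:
1/(K(-110, 74) + 8821) = 1/((238 - 1*(-110)) + 8821) = 1/((238 + 110) + 8821) = 1/(348 + 8821) = 1/9169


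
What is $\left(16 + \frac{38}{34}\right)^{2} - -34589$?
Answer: $\frac{10080902}{289} \approx 34882.0$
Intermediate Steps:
$\left(16 + \frac{38}{34}\right)^{2} - -34589 = \left(16 + 38 \cdot \frac{1}{34}\right)^{2} + 34589 = \left(16 + \frac{19}{17}\right)^{2} + 34589 = \left(\frac{291}{17}\right)^{2} + 34589 = \frac{84681}{289} + 34589 = \frac{10080902}{289}$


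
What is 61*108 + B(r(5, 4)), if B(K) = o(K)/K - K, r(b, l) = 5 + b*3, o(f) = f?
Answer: 6569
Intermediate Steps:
r(b, l) = 5 + 3*b
B(K) = 1 - K (B(K) = K/K - K = 1 - K)
61*108 + B(r(5, 4)) = 61*108 + (1 - (5 + 3*5)) = 6588 + (1 - (5 + 15)) = 6588 + (1 - 1*20) = 6588 + (1 - 20) = 6588 - 19 = 6569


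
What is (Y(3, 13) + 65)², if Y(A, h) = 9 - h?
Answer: 3721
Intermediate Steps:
(Y(3, 13) + 65)² = ((9 - 1*13) + 65)² = ((9 - 13) + 65)² = (-4 + 65)² = 61² = 3721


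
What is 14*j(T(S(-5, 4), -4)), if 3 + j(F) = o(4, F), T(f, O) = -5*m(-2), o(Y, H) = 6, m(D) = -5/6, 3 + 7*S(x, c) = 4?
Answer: 42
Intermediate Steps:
S(x, c) = 1/7 (S(x, c) = -3/7 + (1/7)*4 = -3/7 + 4/7 = 1/7)
m(D) = -5/6 (m(D) = -5*1/6 = -5/6)
T(f, O) = 25/6 (T(f, O) = -5*(-5/6) = 25/6)
j(F) = 3 (j(F) = -3 + 6 = 3)
14*j(T(S(-5, 4), -4)) = 14*3 = 42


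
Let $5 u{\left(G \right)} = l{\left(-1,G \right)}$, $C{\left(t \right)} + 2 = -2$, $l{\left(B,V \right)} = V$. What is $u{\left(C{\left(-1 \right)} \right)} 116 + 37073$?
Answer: $\frac{184901}{5} \approx 36980.0$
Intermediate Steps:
$C{\left(t \right)} = -4$ ($C{\left(t \right)} = -2 - 2 = -4$)
$u{\left(G \right)} = \frac{G}{5}$
$u{\left(C{\left(-1 \right)} \right)} 116 + 37073 = \frac{1}{5} \left(-4\right) 116 + 37073 = \left(- \frac{4}{5}\right) 116 + 37073 = - \frac{464}{5} + 37073 = \frac{184901}{5}$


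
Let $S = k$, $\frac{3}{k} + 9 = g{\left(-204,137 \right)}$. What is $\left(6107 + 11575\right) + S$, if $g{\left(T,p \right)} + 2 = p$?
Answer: $\frac{742645}{42} \approx 17682.0$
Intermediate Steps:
$g{\left(T,p \right)} = -2 + p$
$k = \frac{1}{42}$ ($k = \frac{3}{-9 + \left(-2 + 137\right)} = \frac{3}{-9 + 135} = \frac{3}{126} = 3 \cdot \frac{1}{126} = \frac{1}{42} \approx 0.02381$)
$S = \frac{1}{42} \approx 0.02381$
$\left(6107 + 11575\right) + S = \left(6107 + 11575\right) + \frac{1}{42} = 17682 + \frac{1}{42} = \frac{742645}{42}$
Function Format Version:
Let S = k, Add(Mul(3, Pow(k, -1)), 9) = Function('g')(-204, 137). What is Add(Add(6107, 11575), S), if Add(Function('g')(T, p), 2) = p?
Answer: Rational(742645, 42) ≈ 17682.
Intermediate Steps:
Function('g')(T, p) = Add(-2, p)
k = Rational(1, 42) (k = Mul(3, Pow(Add(-9, Add(-2, 137)), -1)) = Mul(3, Pow(Add(-9, 135), -1)) = Mul(3, Pow(126, -1)) = Mul(3, Rational(1, 126)) = Rational(1, 42) ≈ 0.023810)
S = Rational(1, 42) ≈ 0.023810
Add(Add(6107, 11575), S) = Add(Add(6107, 11575), Rational(1, 42)) = Add(17682, Rational(1, 42)) = Rational(742645, 42)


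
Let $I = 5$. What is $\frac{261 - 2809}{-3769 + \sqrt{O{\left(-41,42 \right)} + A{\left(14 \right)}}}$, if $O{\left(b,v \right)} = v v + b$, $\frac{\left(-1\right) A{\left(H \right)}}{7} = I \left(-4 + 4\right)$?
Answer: $\frac{4801706}{7101819} + \frac{1274 \sqrt{1723}}{7101819} \approx 0.68357$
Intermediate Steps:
$A{\left(H \right)} = 0$ ($A{\left(H \right)} = - 7 \cdot 5 \left(-4 + 4\right) = - 7 \cdot 5 \cdot 0 = \left(-7\right) 0 = 0$)
$O{\left(b,v \right)} = b + v^{2}$ ($O{\left(b,v \right)} = v^{2} + b = b + v^{2}$)
$\frac{261 - 2809}{-3769 + \sqrt{O{\left(-41,42 \right)} + A{\left(14 \right)}}} = \frac{261 - 2809}{-3769 + \sqrt{\left(-41 + 42^{2}\right) + 0}} = - \frac{2548}{-3769 + \sqrt{\left(-41 + 1764\right) + 0}} = - \frac{2548}{-3769 + \sqrt{1723 + 0}} = - \frac{2548}{-3769 + \sqrt{1723}}$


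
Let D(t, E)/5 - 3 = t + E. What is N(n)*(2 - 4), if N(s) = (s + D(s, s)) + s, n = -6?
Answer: 114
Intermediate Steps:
D(t, E) = 15 + 5*E + 5*t (D(t, E) = 15 + 5*(t + E) = 15 + 5*(E + t) = 15 + (5*E + 5*t) = 15 + 5*E + 5*t)
N(s) = 15 + 12*s (N(s) = (s + (15 + 5*s + 5*s)) + s = (s + (15 + 10*s)) + s = (15 + 11*s) + s = 15 + 12*s)
N(n)*(2 - 4) = (15 + 12*(-6))*(2 - 4) = (15 - 72)*(-2) = -57*(-2) = 114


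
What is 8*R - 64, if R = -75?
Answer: -664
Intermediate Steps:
8*R - 64 = 8*(-75) - 64 = -600 - 64 = -664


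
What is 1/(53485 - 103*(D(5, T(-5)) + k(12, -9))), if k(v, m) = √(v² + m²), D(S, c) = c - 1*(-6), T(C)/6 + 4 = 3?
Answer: 1/51940 ≈ 1.9253e-5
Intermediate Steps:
T(C) = -6 (T(C) = -24 + 6*3 = -24 + 18 = -6)
D(S, c) = 6 + c (D(S, c) = c + 6 = 6 + c)
k(v, m) = √(m² + v²)
1/(53485 - 103*(D(5, T(-5)) + k(12, -9))) = 1/(53485 - 103*((6 - 6) + √((-9)² + 12²))) = 1/(53485 - 103*(0 + √(81 + 144))) = 1/(53485 - 103*(0 + √225)) = 1/(53485 - 103*(0 + 15)) = 1/(53485 - 103*15) = 1/(53485 - 1545) = 1/51940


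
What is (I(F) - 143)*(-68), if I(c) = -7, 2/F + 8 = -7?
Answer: 10200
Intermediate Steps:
F = -2/15 (F = 2/(-8 - 7) = 2/(-15) = 2*(-1/15) = -2/15 ≈ -0.13333)
(I(F) - 143)*(-68) = (-7 - 143)*(-68) = -150*(-68) = 10200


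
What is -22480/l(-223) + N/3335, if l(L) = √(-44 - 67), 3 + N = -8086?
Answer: -8089/3335 + 22480*I*√111/111 ≈ -2.4255 + 2133.7*I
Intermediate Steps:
N = -8089 (N = -3 - 8086 = -8089)
l(L) = I*√111 (l(L) = √(-111) = I*√111)
-22480/l(-223) + N/3335 = -22480*(-I*√111/111) - 8089/3335 = -(-22480)*I*√111/111 - 8089*1/3335 = 22480*I*√111/111 - 8089/3335 = -8089/3335 + 22480*I*√111/111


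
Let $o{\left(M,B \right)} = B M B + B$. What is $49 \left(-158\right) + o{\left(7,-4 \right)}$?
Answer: $-7634$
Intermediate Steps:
$o{\left(M,B \right)} = B + M B^{2}$ ($o{\left(M,B \right)} = M B^{2} + B = B + M B^{2}$)
$49 \left(-158\right) + o{\left(7,-4 \right)} = 49 \left(-158\right) - 4 \left(1 - 28\right) = -7742 - 4 \left(1 - 28\right) = -7742 - -108 = -7742 + 108 = -7634$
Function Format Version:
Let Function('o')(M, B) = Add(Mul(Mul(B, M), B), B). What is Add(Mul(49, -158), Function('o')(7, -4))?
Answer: -7634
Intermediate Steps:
Function('o')(M, B) = Add(B, Mul(M, Pow(B, 2))) (Function('o')(M, B) = Add(Mul(M, Pow(B, 2)), B) = Add(B, Mul(M, Pow(B, 2))))
Add(Mul(49, -158), Function('o')(7, -4)) = Add(Mul(49, -158), Mul(-4, Add(1, Mul(-4, 7)))) = Add(-7742, Mul(-4, Add(1, -28))) = Add(-7742, Mul(-4, -27)) = Add(-7742, 108) = -7634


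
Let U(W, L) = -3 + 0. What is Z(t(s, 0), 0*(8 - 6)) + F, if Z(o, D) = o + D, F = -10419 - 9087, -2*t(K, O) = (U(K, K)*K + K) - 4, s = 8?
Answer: -19496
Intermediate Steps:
U(W, L) = -3
t(K, O) = 2 + K (t(K, O) = -((-3*K + K) - 4)/2 = -(-2*K - 4)/2 = -(-4 - 2*K)/2 = 2 + K)
F = -19506
Z(o, D) = D + o
Z(t(s, 0), 0*(8 - 6)) + F = (0*(8 - 6) + (2 + 8)) - 19506 = (0*2 + 10) - 19506 = (0 + 10) - 19506 = 10 - 19506 = -19496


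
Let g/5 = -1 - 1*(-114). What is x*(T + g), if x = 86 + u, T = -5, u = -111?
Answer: -14000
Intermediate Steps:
x = -25 (x = 86 - 111 = -25)
g = 565 (g = 5*(-1 - 1*(-114)) = 5*(-1 + 114) = 5*113 = 565)
x*(T + g) = -25*(-5 + 565) = -25*560 = -14000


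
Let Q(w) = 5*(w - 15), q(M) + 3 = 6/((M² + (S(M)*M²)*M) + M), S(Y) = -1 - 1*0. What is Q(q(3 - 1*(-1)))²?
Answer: 3980025/484 ≈ 8223.2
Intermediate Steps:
S(Y) = -1 (S(Y) = -1 + 0 = -1)
q(M) = -3 + 6/(M + M² - M³) (q(M) = -3 + 6/((M² + (-M²)*M) + M) = -3 + 6/((M² - M³) + M) = -3 + 6/(M + M² - M³))
Q(w) = -75 + 5*w (Q(w) = 5*(-15 + w) = -75 + 5*w)
Q(q(3 - 1*(-1)))² = (-75 + 5*(3*(2 + (3 - 1*(-1))³ - (3 - 1*(-1)) - (3 - 1*(-1))²)/((3 - 1*(-1))*(1 + (3 - 1*(-1)) - (3 - 1*(-1))²))))² = (-75 + 5*(3*(2 + (3 + 1)³ - (3 + 1) - (3 + 1)²)/((3 + 1)*(1 + (3 + 1) - (3 + 1)²))))² = (-75 + 5*(3*(2 + 4³ - 1*4 - 1*4²)/(4*(1 + 4 - 1*4²))))² = (-75 + 5*(3*(¼)*(2 + 64 - 4 - 1*16)/(1 + 4 - 1*16)))² = (-75 + 5*(3*(¼)*(2 + 64 - 4 - 16)/(1 + 4 - 16)))² = (-75 + 5*(3*(¼)*46/(-11)))² = (-75 + 5*(3*(¼)*(-1/11)*46))² = (-75 + 5*(-69/22))² = (-75 - 345/22)² = (-1995/22)² = 3980025/484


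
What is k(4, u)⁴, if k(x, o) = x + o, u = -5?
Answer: 1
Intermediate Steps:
k(x, o) = o + x
k(4, u)⁴ = (-5 + 4)⁴ = (-1)⁴ = 1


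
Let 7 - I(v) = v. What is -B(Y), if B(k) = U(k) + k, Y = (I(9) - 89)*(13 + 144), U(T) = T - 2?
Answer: 28576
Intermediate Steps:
U(T) = -2 + T
I(v) = 7 - v
Y = -14287 (Y = ((7 - 1*9) - 89)*(13 + 144) = ((7 - 9) - 89)*157 = (-2 - 89)*157 = -91*157 = -14287)
B(k) = -2 + 2*k (B(k) = (-2 + k) + k = -2 + 2*k)
-B(Y) = -(-2 + 2*(-14287)) = -(-2 - 28574) = -1*(-28576) = 28576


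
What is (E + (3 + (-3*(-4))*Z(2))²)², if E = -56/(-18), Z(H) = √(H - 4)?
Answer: 5325481/81 - 39728*I*√2 ≈ 65747.0 - 56184.0*I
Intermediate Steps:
Z(H) = √(-4 + H)
E = 28/9 (E = -56*(-1/18) = 28/9 ≈ 3.1111)
(E + (3 + (-3*(-4))*Z(2))²)² = (28/9 + (3 + (-3*(-4))*√(-4 + 2))²)² = (28/9 + (3 + 12*√(-2))²)² = (28/9 + (3 + 12*(I*√2))²)² = (28/9 + (3 + 12*I*√2)²)²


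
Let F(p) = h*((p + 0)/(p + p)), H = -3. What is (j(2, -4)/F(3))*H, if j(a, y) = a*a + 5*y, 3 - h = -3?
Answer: 16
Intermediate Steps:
h = 6 (h = 3 - 1*(-3) = 3 + 3 = 6)
j(a, y) = a² + 5*y
F(p) = 3 (F(p) = 6*((p + 0)/(p + p)) = 6*(p/((2*p))) = 6*(p*(1/(2*p))) = 6*(½) = 3)
(j(2, -4)/F(3))*H = ((2² + 5*(-4))/3)*(-3) = ((4 - 20)*(⅓))*(-3) = -16*⅓*(-3) = -16/3*(-3) = 16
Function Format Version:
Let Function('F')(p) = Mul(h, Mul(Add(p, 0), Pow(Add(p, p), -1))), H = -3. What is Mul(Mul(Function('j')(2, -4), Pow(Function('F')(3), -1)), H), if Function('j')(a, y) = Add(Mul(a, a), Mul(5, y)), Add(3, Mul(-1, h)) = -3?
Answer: 16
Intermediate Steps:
h = 6 (h = Add(3, Mul(-1, -3)) = Add(3, 3) = 6)
Function('j')(a, y) = Add(Pow(a, 2), Mul(5, y))
Function('F')(p) = 3 (Function('F')(p) = Mul(6, Mul(Add(p, 0), Pow(Add(p, p), -1))) = Mul(6, Mul(p, Pow(Mul(2, p), -1))) = Mul(6, Mul(p, Mul(Rational(1, 2), Pow(p, -1)))) = Mul(6, Rational(1, 2)) = 3)
Mul(Mul(Function('j')(2, -4), Pow(Function('F')(3), -1)), H) = Mul(Mul(Add(Pow(2, 2), Mul(5, -4)), Pow(3, -1)), -3) = Mul(Mul(Add(4, -20), Rational(1, 3)), -3) = Mul(Mul(-16, Rational(1, 3)), -3) = Mul(Rational(-16, 3), -3) = 16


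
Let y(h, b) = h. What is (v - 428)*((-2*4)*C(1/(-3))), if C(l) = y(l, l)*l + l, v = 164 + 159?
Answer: -560/3 ≈ -186.67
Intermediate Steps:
v = 323
C(l) = l + l² (C(l) = l*l + l = l² + l = l + l²)
(v - 428)*((-2*4)*C(1/(-3))) = (323 - 428)*((-2*4)*((1 + 1/(-3))/(-3))) = -(-840)*(-(1 - ⅓)/3) = -(-840)*(-⅓*⅔) = -(-840)*(-2)/9 = -105*16/9 = -560/3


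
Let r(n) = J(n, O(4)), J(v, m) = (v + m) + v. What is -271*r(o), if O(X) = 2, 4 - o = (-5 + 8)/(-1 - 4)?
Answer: -15176/5 ≈ -3035.2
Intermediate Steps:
o = 23/5 (o = 4 - (-5 + 8)/(-1 - 4) = 4 - 3/(-5) = 4 - 3*(-1)/5 = 4 - 1*(-⅗) = 4 + ⅗ = 23/5 ≈ 4.6000)
J(v, m) = m + 2*v (J(v, m) = (m + v) + v = m + 2*v)
r(n) = 2 + 2*n
-271*r(o) = -271*(2 + 2*(23/5)) = -271*(2 + 46/5) = -271*56/5 = -15176/5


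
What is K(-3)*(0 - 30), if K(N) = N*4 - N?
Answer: 270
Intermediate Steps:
K(N) = 3*N (K(N) = 4*N - N = 3*N)
K(-3)*(0 - 30) = (3*(-3))*(0 - 30) = -9*(-30) = 270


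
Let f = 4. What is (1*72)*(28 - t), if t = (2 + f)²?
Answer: -576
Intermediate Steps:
t = 36 (t = (2 + 4)² = 6² = 36)
(1*72)*(28 - t) = (1*72)*(28 - 1*36) = 72*(28 - 36) = 72*(-8) = -576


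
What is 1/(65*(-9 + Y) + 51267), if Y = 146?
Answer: 1/60172 ≈ 1.6619e-5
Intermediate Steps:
1/(65*(-9 + Y) + 51267) = 1/(65*(-9 + 146) + 51267) = 1/(65*137 + 51267) = 1/(8905 + 51267) = 1/60172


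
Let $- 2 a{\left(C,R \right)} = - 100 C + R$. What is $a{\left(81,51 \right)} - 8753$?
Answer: $- \frac{9457}{2} \approx -4728.5$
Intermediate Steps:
$a{\left(C,R \right)} = 50 C - \frac{R}{2}$ ($a{\left(C,R \right)} = - \frac{- 100 C + R}{2} = - \frac{R - 100 C}{2} = 50 C - \frac{R}{2}$)
$a{\left(81,51 \right)} - 8753 = \left(50 \cdot 81 - \frac{51}{2}\right) - 8753 = \left(4050 - \frac{51}{2}\right) - 8753 = \frac{8049}{2} - 8753 = - \frac{9457}{2}$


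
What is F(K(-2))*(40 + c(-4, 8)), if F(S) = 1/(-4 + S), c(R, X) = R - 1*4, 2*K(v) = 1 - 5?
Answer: -16/3 ≈ -5.3333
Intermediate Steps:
K(v) = -2 (K(v) = (1 - 5)/2 = (1/2)*(-4) = -2)
c(R, X) = -4 + R (c(R, X) = R - 4 = -4 + R)
F(K(-2))*(40 + c(-4, 8)) = (40 + (-4 - 4))/(-4 - 2) = (40 - 8)/(-6) = -1/6*32 = -16/3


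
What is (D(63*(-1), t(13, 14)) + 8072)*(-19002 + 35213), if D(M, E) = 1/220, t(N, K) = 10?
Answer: 28788158451/220 ≈ 1.3086e+8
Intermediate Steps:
D(M, E) = 1/220
(D(63*(-1), t(13, 14)) + 8072)*(-19002 + 35213) = (1/220 + 8072)*(-19002 + 35213) = (1775841/220)*16211 = 28788158451/220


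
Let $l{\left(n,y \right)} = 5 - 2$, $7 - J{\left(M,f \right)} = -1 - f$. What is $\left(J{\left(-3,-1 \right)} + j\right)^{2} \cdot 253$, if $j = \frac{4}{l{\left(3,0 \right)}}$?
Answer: $\frac{158125}{9} \approx 17569.0$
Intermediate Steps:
$J{\left(M,f \right)} = 8 + f$ ($J{\left(M,f \right)} = 7 - \left(-1 - f\right) = 7 + \left(1 + f\right) = 8 + f$)
$l{\left(n,y \right)} = 3$ ($l{\left(n,y \right)} = 5 - 2 = 3$)
$j = \frac{4}{3} \approx 1.3333$
$\left(J{\left(-3,-1 \right)} + j\right)^{2} \cdot 253 = \left(\left(8 - 1\right) + \frac{4}{3}\right)^{2} \cdot 253 = \left(7 + \frac{4}{3}\right)^{2} \cdot 253 = \left(\frac{25}{3}\right)^{2} \cdot 253 = \frac{625}{9} \cdot 253 = \frac{158125}{9}$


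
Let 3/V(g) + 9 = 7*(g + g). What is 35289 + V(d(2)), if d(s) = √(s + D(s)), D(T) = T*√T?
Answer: 35289 - 3/(9 - 14*√(2 + 2*√2)) ≈ 35289.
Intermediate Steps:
D(T) = T^(3/2)
d(s) = √(s + s^(3/2))
V(g) = 3/(-9 + 14*g) (V(g) = 3/(-9 + 7*(g + g)) = 3/(-9 + 7*(2*g)) = 3/(-9 + 14*g))
35289 + V(d(2)) = 35289 + 3/(-9 + 14*√(2 + 2^(3/2))) = 35289 + 3/(-9 + 14*√(2 + 2*√2))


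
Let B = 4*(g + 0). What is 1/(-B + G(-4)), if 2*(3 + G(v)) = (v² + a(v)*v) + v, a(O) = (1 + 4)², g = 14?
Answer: -1/103 ≈ -0.0097087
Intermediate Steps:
B = 56 (B = 4*(14 + 0) = 4*14 = 56)
a(O) = 25 (a(O) = 5² = 25)
G(v) = -3 + v²/2 + 13*v (G(v) = -3 + ((v² + 25*v) + v)/2 = -3 + (v² + 26*v)/2 = -3 + (v²/2 + 13*v) = -3 + v²/2 + 13*v)
1/(-B + G(-4)) = 1/(-1*56 + (-3 + (½)*(-4)² + 13*(-4))) = 1/(-56 + (-3 + (½)*16 - 52)) = 1/(-56 + (-3 + 8 - 52)) = 1/(-56 - 47) = 1/(-103) = -1/103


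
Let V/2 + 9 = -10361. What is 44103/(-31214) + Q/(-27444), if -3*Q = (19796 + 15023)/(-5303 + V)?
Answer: -47282758364347/33464096711532 ≈ -1.4129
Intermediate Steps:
V = -20740 (V = -18 + 2*(-10361) = -18 - 20722 = -20740)
Q = 34819/78129 (Q = -(19796 + 15023)/(3*(-5303 - 20740)) = -34819/(3*(-26043)) = -34819*(-1)/(3*26043) = -⅓*(-34819/26043) = 34819/78129 ≈ 0.44566)
44103/(-31214) + Q/(-27444) = 44103/(-31214) + (34819/78129)/(-27444) = 44103*(-1/31214) + (34819/78129)*(-1/27444) = -44103/31214 - 34819/2144172276 = -47282758364347/33464096711532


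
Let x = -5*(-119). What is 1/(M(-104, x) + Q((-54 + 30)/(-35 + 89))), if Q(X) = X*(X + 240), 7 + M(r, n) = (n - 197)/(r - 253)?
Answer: -9639/1104475 ≈ -0.0087272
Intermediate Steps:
x = 595
M(r, n) = -7 + (-197 + n)/(-253 + r) (M(r, n) = -7 + (n - 197)/(r - 253) = -7 + (-197 + n)/(-253 + r))
Q(X) = X*(240 + X)
1/(M(-104, x) + Q((-54 + 30)/(-35 + 89))) = 1/((1574 + 595 - 7*(-104))/(-253 - 104) + ((-54 + 30)/(-35 + 89))*(240 + (-54 + 30)/(-35 + 89))) = 1/((1574 + 595 + 728)/(-357) + (-24/54)*(240 - 24/54)) = 1/(-1/357*2897 + (-24*1/54)*(240 - 24*1/54)) = 1/(-2897/357 - 4*(240 - 4/9)/9) = 1/(-2897/357 - 4/9*2156/9) = 1/(-2897/357 - 8624/81) = 1/(-1104475/9639) = -9639/1104475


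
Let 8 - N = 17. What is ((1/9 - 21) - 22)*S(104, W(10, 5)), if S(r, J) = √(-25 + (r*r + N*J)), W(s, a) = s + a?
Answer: -1544*√74/3 ≈ -4427.3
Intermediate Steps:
N = -9 (N = 8 - 1*17 = 8 - 17 = -9)
W(s, a) = a + s
S(r, J) = √(-25 + r² - 9*J) (S(r, J) = √(-25 + (r*r - 9*J)) = √(-25 + (r² - 9*J)) = √(-25 + r² - 9*J))
((1/9 - 21) - 22)*S(104, W(10, 5)) = ((1/9 - 21) - 22)*√(-25 + 104² - 9*(5 + 10)) = ((⅑ - 21) - 22)*√(-25 + 10816 - 9*15) = (-188/9 - 22)*√(-25 + 10816 - 135) = -1544*√74/3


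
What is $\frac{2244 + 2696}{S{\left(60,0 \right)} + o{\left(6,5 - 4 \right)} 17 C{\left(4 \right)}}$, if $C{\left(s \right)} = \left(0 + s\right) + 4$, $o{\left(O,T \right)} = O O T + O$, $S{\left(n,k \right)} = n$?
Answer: $\frac{95}{111} \approx 0.85586$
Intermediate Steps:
$o{\left(O,T \right)} = O + T O^{2}$ ($o{\left(O,T \right)} = O^{2} T + O = T O^{2} + O = O + T O^{2}$)
$C{\left(s \right)} = 4 + s$ ($C{\left(s \right)} = s + 4 = 4 + s$)
$\frac{2244 + 2696}{S{\left(60,0 \right)} + o{\left(6,5 - 4 \right)} 17 C{\left(4 \right)}} = \frac{2244 + 2696}{60 + 6 \left(1 + 6 \left(5 - 4\right)\right) 17 \left(4 + 4\right)} = \frac{4940}{60 + 6 \left(1 + 6 \left(5 - 4\right)\right) 17 \cdot 8} = \frac{4940}{60 + 6 \left(1 + 6 \cdot 1\right) 17 \cdot 8} = \frac{4940}{60 + 6 \left(1 + 6\right) 17 \cdot 8} = \frac{4940}{60 + 6 \cdot 7 \cdot 17 \cdot 8} = \frac{4940}{60 + 42 \cdot 17 \cdot 8} = \frac{4940}{60 + 714 \cdot 8} = \frac{4940}{60 + 5712} = \frac{4940}{5772} = 4940 \cdot \frac{1}{5772} = \frac{95}{111}$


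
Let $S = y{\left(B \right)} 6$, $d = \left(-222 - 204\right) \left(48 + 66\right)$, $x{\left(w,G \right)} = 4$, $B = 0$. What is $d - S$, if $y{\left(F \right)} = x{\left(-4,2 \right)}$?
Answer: $-48588$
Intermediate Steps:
$y{\left(F \right)} = 4$
$d = -48564$ ($d = \left(-426\right) 114 = -48564$)
$S = 24$ ($S = 4 \cdot 6 = 24$)
$d - S = -48564 - 24 = -48588$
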